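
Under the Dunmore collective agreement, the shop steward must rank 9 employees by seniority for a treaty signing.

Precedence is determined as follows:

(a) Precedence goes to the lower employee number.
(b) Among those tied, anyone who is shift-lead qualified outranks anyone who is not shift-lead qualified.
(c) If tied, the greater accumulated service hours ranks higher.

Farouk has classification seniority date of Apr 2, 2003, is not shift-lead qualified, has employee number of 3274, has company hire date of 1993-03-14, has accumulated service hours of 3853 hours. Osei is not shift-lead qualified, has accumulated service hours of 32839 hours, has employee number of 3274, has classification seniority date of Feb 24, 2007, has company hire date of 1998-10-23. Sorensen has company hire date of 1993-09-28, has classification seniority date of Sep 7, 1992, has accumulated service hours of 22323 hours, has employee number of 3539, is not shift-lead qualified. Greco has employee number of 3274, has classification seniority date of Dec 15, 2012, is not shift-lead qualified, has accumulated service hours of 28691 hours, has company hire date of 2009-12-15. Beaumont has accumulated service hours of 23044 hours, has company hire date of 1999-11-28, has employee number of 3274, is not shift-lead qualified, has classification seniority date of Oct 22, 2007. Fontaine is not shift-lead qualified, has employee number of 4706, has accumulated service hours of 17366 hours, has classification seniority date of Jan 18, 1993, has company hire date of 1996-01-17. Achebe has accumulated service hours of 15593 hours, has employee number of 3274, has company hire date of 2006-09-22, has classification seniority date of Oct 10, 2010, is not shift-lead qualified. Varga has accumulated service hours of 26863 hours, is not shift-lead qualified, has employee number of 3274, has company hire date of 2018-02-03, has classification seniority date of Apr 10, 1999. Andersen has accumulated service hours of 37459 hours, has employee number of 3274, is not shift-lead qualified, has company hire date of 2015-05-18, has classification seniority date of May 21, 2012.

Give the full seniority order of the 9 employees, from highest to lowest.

By employee number (lower first): Andersen, Osei, Greco, Varga, Beaumont, Achebe and Farouk (each 3274); then Sorensen (3539); then Fontaine (4706).
Andersen, Osei, Greco, Varga, Beaumont, Achebe and Farouk are each not shift-lead qualified, so the next rule applies.
Among Andersen, Osei, Greco, Varga, Beaumont, Achebe and Farouk, by accumulated service hours (higher first): Andersen (37459 hours) before Osei (32839 hours) before Greco (28691 hours) before Varga (26863 hours) before Beaumont (23044 hours) before Achebe (15593 hours) before Farouk (3853 hours).
Full order: Andersen, Osei, Greco, Varga, Beaumont, Achebe, Farouk, Sorensen, Fontaine.

Andersen, Osei, Greco, Varga, Beaumont, Achebe, Farouk, Sorensen, Fontaine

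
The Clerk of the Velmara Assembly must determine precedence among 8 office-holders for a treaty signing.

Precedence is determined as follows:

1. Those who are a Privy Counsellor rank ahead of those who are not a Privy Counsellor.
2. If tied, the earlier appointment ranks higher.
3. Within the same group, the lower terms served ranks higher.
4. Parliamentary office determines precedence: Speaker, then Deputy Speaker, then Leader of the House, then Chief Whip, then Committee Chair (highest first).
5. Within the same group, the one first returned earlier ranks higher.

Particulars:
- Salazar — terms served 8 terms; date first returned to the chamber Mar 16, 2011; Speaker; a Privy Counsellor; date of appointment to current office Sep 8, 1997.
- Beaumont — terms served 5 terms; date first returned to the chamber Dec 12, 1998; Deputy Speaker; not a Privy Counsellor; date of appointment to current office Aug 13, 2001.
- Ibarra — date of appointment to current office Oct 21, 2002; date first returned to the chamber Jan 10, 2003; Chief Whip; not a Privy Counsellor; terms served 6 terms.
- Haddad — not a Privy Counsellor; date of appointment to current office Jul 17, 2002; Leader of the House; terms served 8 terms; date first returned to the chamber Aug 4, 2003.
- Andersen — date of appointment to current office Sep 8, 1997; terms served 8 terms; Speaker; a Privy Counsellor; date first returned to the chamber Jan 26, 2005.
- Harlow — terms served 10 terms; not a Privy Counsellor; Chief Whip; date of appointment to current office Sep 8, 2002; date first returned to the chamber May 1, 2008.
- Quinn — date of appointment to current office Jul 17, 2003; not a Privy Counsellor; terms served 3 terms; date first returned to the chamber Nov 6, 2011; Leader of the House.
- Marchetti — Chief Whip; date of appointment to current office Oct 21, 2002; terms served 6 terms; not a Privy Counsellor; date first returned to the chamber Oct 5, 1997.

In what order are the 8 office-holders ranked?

Andersen, Salazar, Beaumont, Haddad, Harlow, Marchetti, Ibarra, Quinn

By the first rule: Andersen and Salazar (both a Privy Counsellor); then Beaumont, Haddad, Harlow, Marchetti, Ibarra and Quinn (each not a Privy Counsellor).
Andersen and Salazar both have date of appointment to current office Sep 8, 1997, so the next rule applies.
Andersen and Salazar both have terms served 8 terms, so the next rule applies.
Andersen and Salazar are each Speaker, so the next rule applies.
Among Andersen and Salazar, by date first returned to the chamber (earlier first): Andersen (Jan 26, 2005) before Salazar (Mar 16, 2011).
Among Beaumont, Haddad, Harlow, Marchetti, Ibarra and Quinn, by date of appointment to current office (earlier first): Beaumont (Aug 13, 2001) before Haddad (Jul 17, 2002) before Harlow (Sep 8, 2002) before Marchetti and Ibarra (Oct 21, 2002) before Quinn (Jul 17, 2003).
Marchetti and Ibarra both have terms served 6 terms, so the next rule applies.
Marchetti and Ibarra are each Chief Whip, so the next rule applies.
Among Marchetti and Ibarra, by date first returned to the chamber (earlier first): Marchetti (Oct 5, 1997) before Ibarra (Jan 10, 2003).
Full order: Andersen, Salazar, Beaumont, Haddad, Harlow, Marchetti, Ibarra, Quinn.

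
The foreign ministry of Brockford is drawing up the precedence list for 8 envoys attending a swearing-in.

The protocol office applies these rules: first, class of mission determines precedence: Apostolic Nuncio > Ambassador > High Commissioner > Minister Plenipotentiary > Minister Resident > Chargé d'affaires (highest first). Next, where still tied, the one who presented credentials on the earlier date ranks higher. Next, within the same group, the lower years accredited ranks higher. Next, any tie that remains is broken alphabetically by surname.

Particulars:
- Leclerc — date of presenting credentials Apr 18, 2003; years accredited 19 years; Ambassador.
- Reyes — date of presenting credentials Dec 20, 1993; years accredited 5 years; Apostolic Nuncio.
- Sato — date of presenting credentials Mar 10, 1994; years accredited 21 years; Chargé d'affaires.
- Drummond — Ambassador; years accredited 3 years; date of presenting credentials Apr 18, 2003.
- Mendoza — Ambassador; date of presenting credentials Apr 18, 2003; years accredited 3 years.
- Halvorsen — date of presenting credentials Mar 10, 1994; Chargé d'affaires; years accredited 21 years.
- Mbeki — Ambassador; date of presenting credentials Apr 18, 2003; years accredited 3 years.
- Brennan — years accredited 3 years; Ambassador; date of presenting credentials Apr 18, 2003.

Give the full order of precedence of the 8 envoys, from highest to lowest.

Reyes, Brennan, Drummond, Mbeki, Mendoza, Leclerc, Halvorsen, Sato

By class of mission: Reyes (Apostolic Nuncio); then Brennan, Drummond, Mbeki, Mendoza and Leclerc (Ambassador); then Halvorsen and Sato (Chargé d'affaires).
Brennan, Drummond, Mbeki, Mendoza and Leclerc all have date of presenting credentials Apr 18, 2003, so the next rule applies.
Among Brennan, Drummond, Mbeki, Mendoza and Leclerc, by years accredited (lower first): Brennan, Drummond, Mbeki and Mendoza (3 years) before Leclerc (19 years).
Among Brennan, Drummond, Mbeki and Mendoza, alphabetically by surname: Brennan before Drummond before Mbeki before Mendoza.
Halvorsen and Sato both have date of presenting credentials Mar 10, 1994, so the next rule applies.
Halvorsen and Sato both have years accredited 21 years, so the next rule applies.
Among Halvorsen and Sato, alphabetically by surname: Halvorsen before Sato.
Full order: Reyes, Brennan, Drummond, Mbeki, Mendoza, Leclerc, Halvorsen, Sato.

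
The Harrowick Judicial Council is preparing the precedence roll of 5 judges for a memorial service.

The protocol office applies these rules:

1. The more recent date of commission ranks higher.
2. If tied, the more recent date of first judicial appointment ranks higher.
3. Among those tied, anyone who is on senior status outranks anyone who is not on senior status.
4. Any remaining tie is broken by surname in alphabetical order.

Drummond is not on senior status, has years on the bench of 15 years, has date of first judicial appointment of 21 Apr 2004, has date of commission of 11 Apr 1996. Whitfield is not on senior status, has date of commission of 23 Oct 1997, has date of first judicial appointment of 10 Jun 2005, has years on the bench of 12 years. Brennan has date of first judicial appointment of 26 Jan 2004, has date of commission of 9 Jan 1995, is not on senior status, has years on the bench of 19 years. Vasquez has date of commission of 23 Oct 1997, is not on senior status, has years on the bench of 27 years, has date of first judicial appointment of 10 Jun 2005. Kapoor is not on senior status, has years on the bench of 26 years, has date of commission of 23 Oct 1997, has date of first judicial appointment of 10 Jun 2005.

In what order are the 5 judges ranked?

By date of commission (later first): Kapoor, Vasquez and Whitfield (each 23 Oct 1997); then Drummond (11 Apr 1996); then Brennan (9 Jan 1995).
Kapoor, Vasquez and Whitfield all have date of first judicial appointment 10 Jun 2005, so the next rule applies.
Kapoor, Vasquez and Whitfield are each not on senior status, so the next rule applies.
Among Kapoor, Vasquez and Whitfield, alphabetically by surname: Kapoor before Vasquez before Whitfield.
Full order: Kapoor, Vasquez, Whitfield, Drummond, Brennan.

Kapoor, Vasquez, Whitfield, Drummond, Brennan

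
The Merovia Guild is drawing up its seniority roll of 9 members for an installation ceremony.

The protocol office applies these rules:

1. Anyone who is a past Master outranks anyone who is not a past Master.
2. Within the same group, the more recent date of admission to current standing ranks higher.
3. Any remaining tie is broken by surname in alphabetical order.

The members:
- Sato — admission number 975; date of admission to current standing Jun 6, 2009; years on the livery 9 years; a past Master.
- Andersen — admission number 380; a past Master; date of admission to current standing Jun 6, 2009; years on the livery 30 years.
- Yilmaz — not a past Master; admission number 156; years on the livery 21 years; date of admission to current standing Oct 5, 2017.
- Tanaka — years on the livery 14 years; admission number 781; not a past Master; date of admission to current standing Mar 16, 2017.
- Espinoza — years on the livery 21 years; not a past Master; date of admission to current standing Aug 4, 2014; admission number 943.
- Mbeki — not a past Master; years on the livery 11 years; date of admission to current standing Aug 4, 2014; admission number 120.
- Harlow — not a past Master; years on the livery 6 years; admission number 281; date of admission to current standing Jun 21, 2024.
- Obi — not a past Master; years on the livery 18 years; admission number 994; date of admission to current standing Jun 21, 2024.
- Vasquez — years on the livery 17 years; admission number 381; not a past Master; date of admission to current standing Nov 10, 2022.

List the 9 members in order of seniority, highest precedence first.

Andersen, Sato, Harlow, Obi, Vasquez, Yilmaz, Tanaka, Espinoza, Mbeki

By the first rule: Andersen and Sato (both a past Master); then Harlow, Obi, Vasquez, Yilmaz, Tanaka, Espinoza and Mbeki (each not a past Master).
Andersen and Sato both have date of admission to current standing Jun 6, 2009, so the next rule applies.
Among Andersen and Sato, alphabetically by surname: Andersen before Sato.
Among Harlow, Obi, Vasquez, Yilmaz, Tanaka, Espinoza and Mbeki, by date of admission to current standing (later first): Harlow and Obi (Jun 21, 2024) before Vasquez (Nov 10, 2022) before Yilmaz (Oct 5, 2017) before Tanaka (Mar 16, 2017) before Espinoza and Mbeki (Aug 4, 2014).
Among Harlow and Obi, alphabetically by surname: Harlow before Obi.
Among Espinoza and Mbeki, alphabetically by surname: Espinoza before Mbeki.
Full order: Andersen, Sato, Harlow, Obi, Vasquez, Yilmaz, Tanaka, Espinoza, Mbeki.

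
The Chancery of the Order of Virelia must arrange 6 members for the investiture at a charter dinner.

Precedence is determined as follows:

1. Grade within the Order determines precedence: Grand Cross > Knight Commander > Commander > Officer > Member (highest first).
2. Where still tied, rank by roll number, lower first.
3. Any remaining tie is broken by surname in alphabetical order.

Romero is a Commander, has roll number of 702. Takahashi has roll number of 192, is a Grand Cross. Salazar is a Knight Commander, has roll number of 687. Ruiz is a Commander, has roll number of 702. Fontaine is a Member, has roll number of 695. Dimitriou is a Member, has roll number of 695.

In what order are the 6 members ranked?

Takahashi, Salazar, Romero, Ruiz, Dimitriou, Fontaine

By grade within the Order: Takahashi (Grand Cross); then Salazar (Knight Commander); then Romero and Ruiz (Commander); then Dimitriou and Fontaine (Member).
Romero and Ruiz both have roll number 702, so the next rule applies.
Among Romero and Ruiz, alphabetically by surname: Romero before Ruiz.
Dimitriou and Fontaine both have roll number 695, so the next rule applies.
Among Dimitriou and Fontaine, alphabetically by surname: Dimitriou before Fontaine.
Full order: Takahashi, Salazar, Romero, Ruiz, Dimitriou, Fontaine.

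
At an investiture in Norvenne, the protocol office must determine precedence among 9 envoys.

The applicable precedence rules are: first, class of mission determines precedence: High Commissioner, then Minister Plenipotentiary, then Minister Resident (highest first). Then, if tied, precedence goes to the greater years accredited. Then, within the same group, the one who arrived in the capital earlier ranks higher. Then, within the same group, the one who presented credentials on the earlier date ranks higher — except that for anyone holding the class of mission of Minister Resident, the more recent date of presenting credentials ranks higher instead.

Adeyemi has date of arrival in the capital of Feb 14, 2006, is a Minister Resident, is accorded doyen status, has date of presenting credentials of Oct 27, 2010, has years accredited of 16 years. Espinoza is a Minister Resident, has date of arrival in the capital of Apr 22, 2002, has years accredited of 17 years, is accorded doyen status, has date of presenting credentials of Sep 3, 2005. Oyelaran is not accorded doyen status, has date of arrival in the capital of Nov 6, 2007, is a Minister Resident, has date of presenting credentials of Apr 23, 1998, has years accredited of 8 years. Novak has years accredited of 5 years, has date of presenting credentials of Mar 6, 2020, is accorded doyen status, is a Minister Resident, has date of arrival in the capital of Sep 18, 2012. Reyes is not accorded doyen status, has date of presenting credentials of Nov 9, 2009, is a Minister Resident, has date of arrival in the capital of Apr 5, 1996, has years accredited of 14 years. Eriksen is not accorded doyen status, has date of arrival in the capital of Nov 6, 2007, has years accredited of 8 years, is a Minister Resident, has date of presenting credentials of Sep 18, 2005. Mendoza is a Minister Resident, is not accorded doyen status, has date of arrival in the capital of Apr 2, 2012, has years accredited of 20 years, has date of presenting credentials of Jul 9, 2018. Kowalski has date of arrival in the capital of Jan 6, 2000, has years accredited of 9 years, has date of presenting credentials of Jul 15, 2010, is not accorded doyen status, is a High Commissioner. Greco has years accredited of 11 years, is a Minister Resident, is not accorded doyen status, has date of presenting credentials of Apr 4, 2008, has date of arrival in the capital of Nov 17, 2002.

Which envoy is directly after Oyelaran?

Novak

By class of mission: Kowalski (High Commissioner); then Mendoza, Espinoza, Adeyemi, Reyes, Greco, Eriksen, Oyelaran and Novak (Minister Resident).
Among Mendoza, Espinoza, Adeyemi, Reyes, Greco, Eriksen, Oyelaran and Novak, by years accredited (higher first): Mendoza (20 years) before Espinoza (17 years) before Adeyemi (16 years) before Reyes (14 years) before Greco (11 years) before Eriksen and Oyelaran (8 years) before Novak (5 years).
Eriksen and Oyelaran both have date of arrival in the capital Nov 6, 2007, so the next rule applies.
Among Eriksen and Oyelaran, by date of presenting credentials (later first) (reversed rule for this group): Eriksen (Sep 18, 2005) before Oyelaran (Apr 23, 1998).
Order: Kowalski, Mendoza, Espinoza, Adeyemi, Reyes, Greco, Eriksen, Oyelaran, Novak.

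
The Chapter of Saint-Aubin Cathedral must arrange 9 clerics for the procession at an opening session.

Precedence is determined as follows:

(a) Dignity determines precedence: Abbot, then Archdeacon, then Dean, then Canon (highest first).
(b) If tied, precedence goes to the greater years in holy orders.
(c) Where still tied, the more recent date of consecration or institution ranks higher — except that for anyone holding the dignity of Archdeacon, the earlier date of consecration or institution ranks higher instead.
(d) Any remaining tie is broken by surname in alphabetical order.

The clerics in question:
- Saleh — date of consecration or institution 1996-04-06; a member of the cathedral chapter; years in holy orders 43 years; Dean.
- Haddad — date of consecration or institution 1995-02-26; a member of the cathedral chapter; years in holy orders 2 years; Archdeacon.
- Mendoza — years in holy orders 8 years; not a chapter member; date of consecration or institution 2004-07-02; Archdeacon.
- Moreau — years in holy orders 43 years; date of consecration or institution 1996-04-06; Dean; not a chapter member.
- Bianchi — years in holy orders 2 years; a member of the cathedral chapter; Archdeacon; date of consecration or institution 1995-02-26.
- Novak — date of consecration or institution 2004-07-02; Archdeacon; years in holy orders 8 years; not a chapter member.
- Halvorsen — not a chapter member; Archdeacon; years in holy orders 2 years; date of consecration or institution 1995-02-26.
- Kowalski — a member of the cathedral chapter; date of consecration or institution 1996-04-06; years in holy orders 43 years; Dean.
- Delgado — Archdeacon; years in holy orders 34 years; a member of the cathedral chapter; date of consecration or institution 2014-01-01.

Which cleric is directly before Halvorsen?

Haddad

By dignity: Delgado, Mendoza, Novak, Bianchi, Haddad and Halvorsen (Archdeacon); then Kowalski, Moreau and Saleh (Dean).
Among Delgado, Mendoza, Novak, Bianchi, Haddad and Halvorsen, by years in holy orders (higher first): Delgado (34 years) before Mendoza and Novak (8 years) before Bianchi, Haddad and Halvorsen (2 years).
Mendoza and Novak both have date of consecration or institution 2004-07-02, so the next rule applies.
Among Mendoza and Novak, alphabetically by surname: Mendoza before Novak.
Bianchi, Haddad and Halvorsen all have date of consecration or institution 1995-02-26, so the next rule applies.
Among Bianchi, Haddad and Halvorsen, alphabetically by surname: Bianchi before Haddad before Halvorsen.
Kowalski, Moreau and Saleh all have years in holy orders 43 years, so the next rule applies.
Kowalski, Moreau and Saleh all have date of consecration or institution 1996-04-06, so the next rule applies.
Among Kowalski, Moreau and Saleh, alphabetically by surname: Kowalski before Moreau before Saleh.
Order: Delgado, Mendoza, Novak, Bianchi, Haddad, Halvorsen, Kowalski, Moreau, Saleh.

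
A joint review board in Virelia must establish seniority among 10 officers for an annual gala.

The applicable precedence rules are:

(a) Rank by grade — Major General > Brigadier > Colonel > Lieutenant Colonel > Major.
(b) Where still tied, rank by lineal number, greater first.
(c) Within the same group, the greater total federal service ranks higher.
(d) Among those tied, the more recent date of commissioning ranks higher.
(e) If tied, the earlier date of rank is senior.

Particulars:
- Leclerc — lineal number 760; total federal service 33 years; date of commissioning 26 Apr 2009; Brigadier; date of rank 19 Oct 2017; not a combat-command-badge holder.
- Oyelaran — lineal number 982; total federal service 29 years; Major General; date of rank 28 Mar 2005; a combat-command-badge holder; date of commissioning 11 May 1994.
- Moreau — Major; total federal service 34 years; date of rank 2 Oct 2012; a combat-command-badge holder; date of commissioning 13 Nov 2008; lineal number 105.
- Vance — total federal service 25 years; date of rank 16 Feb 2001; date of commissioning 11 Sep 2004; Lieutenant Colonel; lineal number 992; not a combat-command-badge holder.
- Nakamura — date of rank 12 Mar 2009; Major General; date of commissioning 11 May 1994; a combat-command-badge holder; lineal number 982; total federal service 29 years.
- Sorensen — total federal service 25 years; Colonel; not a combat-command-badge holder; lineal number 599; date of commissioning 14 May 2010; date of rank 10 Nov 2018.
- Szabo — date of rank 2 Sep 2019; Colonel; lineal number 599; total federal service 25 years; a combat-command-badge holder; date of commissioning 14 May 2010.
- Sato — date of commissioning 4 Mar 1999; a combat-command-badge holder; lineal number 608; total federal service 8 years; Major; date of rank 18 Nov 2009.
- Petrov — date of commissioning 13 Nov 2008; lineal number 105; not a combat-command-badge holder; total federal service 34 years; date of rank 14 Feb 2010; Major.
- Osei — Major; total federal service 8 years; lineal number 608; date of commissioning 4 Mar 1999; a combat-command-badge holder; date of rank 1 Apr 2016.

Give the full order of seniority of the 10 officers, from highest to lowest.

By grade: Oyelaran and Nakamura (Major General); then Leclerc (Brigadier); then Sorensen and Szabo (Colonel); then Vance (Lieutenant Colonel); then Sato, Osei, Petrov and Moreau (Major).
Oyelaran and Nakamura both have lineal number 982, so the next rule applies.
Oyelaran and Nakamura both have total federal service 29 years, so the next rule applies.
Oyelaran and Nakamura both have date of commissioning 11 May 1994, so the next rule applies.
Among Oyelaran and Nakamura, by date of rank (earlier first): Oyelaran (28 Mar 2005) before Nakamura (12 Mar 2009).
Sorensen and Szabo both have lineal number 599, so the next rule applies.
Sorensen and Szabo both have total federal service 25 years, so the next rule applies.
Sorensen and Szabo both have date of commissioning 14 May 2010, so the next rule applies.
Among Sorensen and Szabo, by date of rank (earlier first): Sorensen (10 Nov 2018) before Szabo (2 Sep 2019).
Among Sato, Osei, Petrov and Moreau, by lineal number (higher first): Sato and Osei (608) before Petrov and Moreau (105).
Sato and Osei both have total federal service 8 years, so the next rule applies.
Sato and Osei both have date of commissioning 4 Mar 1999, so the next rule applies.
Among Sato and Osei, by date of rank (earlier first): Sato (18 Nov 2009) before Osei (1 Apr 2016).
Petrov and Moreau both have total federal service 34 years, so the next rule applies.
Petrov and Moreau both have date of commissioning 13 Nov 2008, so the next rule applies.
Among Petrov and Moreau, by date of rank (earlier first): Petrov (14 Feb 2010) before Moreau (2 Oct 2012).
Full order: Oyelaran, Nakamura, Leclerc, Sorensen, Szabo, Vance, Sato, Osei, Petrov, Moreau.

Oyelaran, Nakamura, Leclerc, Sorensen, Szabo, Vance, Sato, Osei, Petrov, Moreau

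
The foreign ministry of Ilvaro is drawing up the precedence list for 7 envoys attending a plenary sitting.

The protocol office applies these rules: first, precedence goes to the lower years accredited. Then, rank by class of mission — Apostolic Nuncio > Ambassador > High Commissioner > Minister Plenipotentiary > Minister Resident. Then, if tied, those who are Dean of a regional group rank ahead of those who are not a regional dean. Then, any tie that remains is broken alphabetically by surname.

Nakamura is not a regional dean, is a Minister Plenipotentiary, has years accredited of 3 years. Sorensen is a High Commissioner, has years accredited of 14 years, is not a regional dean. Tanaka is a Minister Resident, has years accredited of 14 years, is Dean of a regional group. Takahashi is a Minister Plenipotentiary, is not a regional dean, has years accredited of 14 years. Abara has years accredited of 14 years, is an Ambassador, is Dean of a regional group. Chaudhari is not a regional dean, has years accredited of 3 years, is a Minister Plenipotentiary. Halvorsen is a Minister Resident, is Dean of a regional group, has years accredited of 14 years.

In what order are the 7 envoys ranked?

By years accredited (lower first): Chaudhari and Nakamura (both 3 years); then Abara, Sorensen, Takahashi, Halvorsen and Tanaka (each 14 years).
Chaudhari and Nakamura are each Minister Plenipotentiary, so the next rule applies.
Chaudhari and Nakamura are each not a regional dean, so the next rule applies.
Among Chaudhari and Nakamura, alphabetically by surname: Chaudhari before Nakamura.
Among Abara, Sorensen, Takahashi, Halvorsen and Tanaka, by class of mission: Abara (Ambassador) before Sorensen (High Commissioner) before Takahashi (Minister Plenipotentiary) before Halvorsen and Tanaka (Minister Resident).
Halvorsen and Tanaka are each Dean of a regional group, so the next rule applies.
Among Halvorsen and Tanaka, alphabetically by surname: Halvorsen before Tanaka.
Full order: Chaudhari, Nakamura, Abara, Sorensen, Takahashi, Halvorsen, Tanaka.

Chaudhari, Nakamura, Abara, Sorensen, Takahashi, Halvorsen, Tanaka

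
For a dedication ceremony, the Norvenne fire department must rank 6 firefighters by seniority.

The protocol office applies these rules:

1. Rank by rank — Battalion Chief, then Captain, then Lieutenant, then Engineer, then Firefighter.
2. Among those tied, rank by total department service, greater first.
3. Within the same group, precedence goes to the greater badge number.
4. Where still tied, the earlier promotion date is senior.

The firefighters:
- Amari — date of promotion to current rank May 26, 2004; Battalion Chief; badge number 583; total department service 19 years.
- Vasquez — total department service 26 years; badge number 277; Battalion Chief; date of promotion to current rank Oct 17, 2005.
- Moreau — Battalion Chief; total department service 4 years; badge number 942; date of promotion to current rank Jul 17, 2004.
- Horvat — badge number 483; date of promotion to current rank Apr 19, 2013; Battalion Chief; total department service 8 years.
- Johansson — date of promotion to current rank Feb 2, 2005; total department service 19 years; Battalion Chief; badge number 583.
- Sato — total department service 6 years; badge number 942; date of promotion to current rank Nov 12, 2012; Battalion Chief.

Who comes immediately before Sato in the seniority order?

By rank: Vasquez, Amari, Johansson, Horvat, Sato and Moreau (Battalion Chief).
Among Vasquez, Amari, Johansson, Horvat, Sato and Moreau, by total department service (higher first): Vasquez (26 years) before Amari and Johansson (19 years) before Horvat (8 years) before Sato (6 years) before Moreau (4 years).
Amari and Johansson both have badge number 583, so the next rule applies.
Among Amari and Johansson, by date of promotion to current rank (earlier first): Amari (May 26, 2004) before Johansson (Feb 2, 2005).
Order: Vasquez, Amari, Johansson, Horvat, Sato, Moreau.

Horvat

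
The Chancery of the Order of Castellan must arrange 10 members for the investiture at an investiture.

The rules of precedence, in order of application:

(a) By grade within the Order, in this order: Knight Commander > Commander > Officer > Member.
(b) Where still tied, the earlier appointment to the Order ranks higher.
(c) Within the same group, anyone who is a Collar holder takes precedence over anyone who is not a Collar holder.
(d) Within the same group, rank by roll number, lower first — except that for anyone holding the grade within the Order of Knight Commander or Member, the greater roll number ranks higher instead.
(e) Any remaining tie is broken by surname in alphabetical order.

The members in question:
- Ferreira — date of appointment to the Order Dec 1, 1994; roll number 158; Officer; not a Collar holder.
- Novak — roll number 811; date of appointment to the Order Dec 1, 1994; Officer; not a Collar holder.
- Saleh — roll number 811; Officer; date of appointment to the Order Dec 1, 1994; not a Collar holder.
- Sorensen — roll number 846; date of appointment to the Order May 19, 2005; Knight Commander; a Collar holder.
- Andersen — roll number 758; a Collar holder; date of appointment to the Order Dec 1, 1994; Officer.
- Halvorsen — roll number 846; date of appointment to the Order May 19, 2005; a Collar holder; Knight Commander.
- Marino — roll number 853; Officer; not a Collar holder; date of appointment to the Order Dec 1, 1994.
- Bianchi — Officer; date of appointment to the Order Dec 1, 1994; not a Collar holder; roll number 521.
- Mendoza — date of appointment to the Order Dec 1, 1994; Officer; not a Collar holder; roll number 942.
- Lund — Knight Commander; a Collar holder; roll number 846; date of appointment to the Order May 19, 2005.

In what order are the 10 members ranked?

By grade within the Order: Halvorsen, Lund and Sorensen (Knight Commander); then Andersen, Ferreira, Bianchi, Novak, Saleh, Marino and Mendoza (Officer).
Halvorsen, Lund and Sorensen all have date of appointment to the Order May 19, 2005, so the next rule applies.
Halvorsen, Lund and Sorensen are each a Collar holder, so the next rule applies.
Halvorsen, Lund and Sorensen all have roll number 846, so the next rule applies.
Among Halvorsen, Lund and Sorensen, alphabetically by surname: Halvorsen before Lund before Sorensen.
Andersen, Ferreira, Bianchi, Novak, Saleh, Marino and Mendoza all have date of appointment to the Order Dec 1, 1994, so the next rule applies.
Among Andersen, Ferreira, Bianchi, Novak, Saleh, Marino and Mendoza, a Collar holder before not a Collar holder: Andersen (a Collar holder) before Ferreira, Bianchi, Novak, Saleh, Marino and Mendoza (not a Collar holder).
Among Ferreira, Bianchi, Novak, Saleh, Marino and Mendoza, by roll number (lower first): Ferreira (158) before Bianchi (521) before Novak and Saleh (811) before Marino (853) before Mendoza (942).
Among Novak and Saleh, alphabetically by surname: Novak before Saleh.
Full order: Halvorsen, Lund, Sorensen, Andersen, Ferreira, Bianchi, Novak, Saleh, Marino, Mendoza.

Halvorsen, Lund, Sorensen, Andersen, Ferreira, Bianchi, Novak, Saleh, Marino, Mendoza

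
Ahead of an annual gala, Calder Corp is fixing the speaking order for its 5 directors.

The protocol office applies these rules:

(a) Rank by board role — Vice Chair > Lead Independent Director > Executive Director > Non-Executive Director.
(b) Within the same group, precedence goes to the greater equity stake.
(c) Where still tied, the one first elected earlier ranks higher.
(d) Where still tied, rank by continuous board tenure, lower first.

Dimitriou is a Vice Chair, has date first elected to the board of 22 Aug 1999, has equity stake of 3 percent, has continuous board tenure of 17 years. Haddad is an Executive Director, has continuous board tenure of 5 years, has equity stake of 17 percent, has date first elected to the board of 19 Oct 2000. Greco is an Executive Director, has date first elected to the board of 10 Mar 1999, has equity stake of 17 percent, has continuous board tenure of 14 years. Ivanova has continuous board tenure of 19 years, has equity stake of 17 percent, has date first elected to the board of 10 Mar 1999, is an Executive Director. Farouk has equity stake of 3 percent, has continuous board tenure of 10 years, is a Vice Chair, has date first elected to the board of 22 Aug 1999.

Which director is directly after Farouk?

Dimitriou

By board role: Farouk and Dimitriou (Vice Chair); then Greco, Ivanova and Haddad (Executive Director).
Farouk and Dimitriou both have equity stake 3 percent, so the next rule applies.
Farouk and Dimitriou both have date first elected to the board 22 Aug 1999, so the next rule applies.
Among Farouk and Dimitriou, by continuous board tenure (lower first): Farouk (10 years) before Dimitriou (17 years).
Greco, Ivanova and Haddad all have equity stake 17 percent, so the next rule applies.
Among Greco, Ivanova and Haddad, by date first elected to the board (earlier first): Greco and Ivanova (10 Mar 1999) before Haddad (19 Oct 2000).
Among Greco and Ivanova, by continuous board tenure (lower first): Greco (14 years) before Ivanova (19 years).
Order: Farouk, Dimitriou, Greco, Ivanova, Haddad.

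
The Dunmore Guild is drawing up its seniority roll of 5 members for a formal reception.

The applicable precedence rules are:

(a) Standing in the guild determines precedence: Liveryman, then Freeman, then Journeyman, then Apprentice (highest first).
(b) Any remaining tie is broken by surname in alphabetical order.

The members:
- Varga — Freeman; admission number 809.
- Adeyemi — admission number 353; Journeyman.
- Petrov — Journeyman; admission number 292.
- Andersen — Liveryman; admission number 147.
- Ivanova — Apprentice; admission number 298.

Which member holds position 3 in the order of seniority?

By standing in the guild: Andersen (Liveryman); then Varga (Freeman); then Adeyemi and Petrov (Journeyman); then Ivanova (Apprentice).
Among Adeyemi and Petrov, alphabetically by surname: Adeyemi before Petrov.
Order: Andersen, Varga, Adeyemi, Petrov, Ivanova.

Adeyemi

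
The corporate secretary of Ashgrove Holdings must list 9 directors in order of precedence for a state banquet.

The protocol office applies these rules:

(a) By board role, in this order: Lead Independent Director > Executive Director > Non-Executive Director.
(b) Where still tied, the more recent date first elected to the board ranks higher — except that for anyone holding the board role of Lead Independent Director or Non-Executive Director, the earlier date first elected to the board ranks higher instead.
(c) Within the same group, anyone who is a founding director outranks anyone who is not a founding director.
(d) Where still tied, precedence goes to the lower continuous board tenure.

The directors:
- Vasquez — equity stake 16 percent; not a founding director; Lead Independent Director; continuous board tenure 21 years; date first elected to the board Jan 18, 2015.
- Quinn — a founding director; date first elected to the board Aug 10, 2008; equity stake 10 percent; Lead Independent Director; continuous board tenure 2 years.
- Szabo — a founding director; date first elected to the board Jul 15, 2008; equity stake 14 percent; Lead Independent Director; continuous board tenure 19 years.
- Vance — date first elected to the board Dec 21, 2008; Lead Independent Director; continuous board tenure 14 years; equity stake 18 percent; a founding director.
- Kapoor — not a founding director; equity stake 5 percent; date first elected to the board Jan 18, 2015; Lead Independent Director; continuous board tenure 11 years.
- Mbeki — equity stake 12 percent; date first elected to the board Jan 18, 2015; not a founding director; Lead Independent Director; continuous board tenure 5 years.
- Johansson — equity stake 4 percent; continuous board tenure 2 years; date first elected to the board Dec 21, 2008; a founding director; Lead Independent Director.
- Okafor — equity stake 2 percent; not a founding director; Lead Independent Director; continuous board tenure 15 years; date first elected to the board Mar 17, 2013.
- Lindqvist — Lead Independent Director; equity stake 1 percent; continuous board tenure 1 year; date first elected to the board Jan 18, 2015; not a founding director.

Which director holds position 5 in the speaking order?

Okafor

By board role: Szabo, Quinn, Johansson, Vance, Okafor, Lindqvist, Mbeki, Kapoor and Vasquez (Lead Independent Director).
Among Szabo, Quinn, Johansson, Vance, Okafor, Lindqvist, Mbeki, Kapoor and Vasquez, by date first elected to the board (earlier first) (reversed rule for this group): Szabo (Jul 15, 2008) before Quinn (Aug 10, 2008) before Johansson and Vance (Dec 21, 2008) before Okafor (Mar 17, 2013) before Lindqvist, Mbeki, Kapoor and Vasquez (Jan 18, 2015).
Johansson and Vance are each a founding director, so the next rule applies.
Among Johansson and Vance, by continuous board tenure (lower first): Johansson (2 years) before Vance (14 years).
Lindqvist, Mbeki, Kapoor and Vasquez are each not a founding director, so the next rule applies.
Among Lindqvist, Mbeki, Kapoor and Vasquez, by continuous board tenure (lower first): Lindqvist (1 year) before Mbeki (5 years) before Kapoor (11 years) before Vasquez (21 years).
Order: Szabo, Quinn, Johansson, Vance, Okafor, Lindqvist, Mbeki, Kapoor, Vasquez.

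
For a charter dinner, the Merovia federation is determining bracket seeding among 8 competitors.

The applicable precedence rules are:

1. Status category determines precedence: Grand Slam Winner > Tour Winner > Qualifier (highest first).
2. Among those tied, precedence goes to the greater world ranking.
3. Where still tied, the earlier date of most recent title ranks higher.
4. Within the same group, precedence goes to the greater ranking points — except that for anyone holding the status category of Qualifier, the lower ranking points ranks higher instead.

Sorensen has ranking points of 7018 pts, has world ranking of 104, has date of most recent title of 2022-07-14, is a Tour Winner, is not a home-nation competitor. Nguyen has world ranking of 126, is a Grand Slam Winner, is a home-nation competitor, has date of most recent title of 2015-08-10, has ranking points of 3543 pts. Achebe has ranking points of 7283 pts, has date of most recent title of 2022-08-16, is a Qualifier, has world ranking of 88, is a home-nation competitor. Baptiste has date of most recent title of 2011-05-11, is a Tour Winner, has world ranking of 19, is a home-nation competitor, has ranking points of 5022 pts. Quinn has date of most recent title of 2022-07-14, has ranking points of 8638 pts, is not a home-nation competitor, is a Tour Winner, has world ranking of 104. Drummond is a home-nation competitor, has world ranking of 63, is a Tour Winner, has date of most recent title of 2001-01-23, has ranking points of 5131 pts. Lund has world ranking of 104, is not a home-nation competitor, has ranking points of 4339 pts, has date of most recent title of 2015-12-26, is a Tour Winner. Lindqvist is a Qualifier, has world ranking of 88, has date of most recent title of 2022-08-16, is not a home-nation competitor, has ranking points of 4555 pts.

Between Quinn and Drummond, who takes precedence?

Quinn

By status category: Nguyen (Grand Slam Winner); then Lund, Quinn, Sorensen, Drummond and Baptiste (Tour Winner); then Lindqvist and Achebe (Qualifier).
Among Lund, Quinn, Sorensen, Drummond and Baptiste, by world ranking (higher first): Lund, Quinn and Sorensen (104) before Drummond (63) before Baptiste (19).
Among Lund, Quinn and Sorensen, by date of most recent title (earlier first): Lund (2015-12-26) before Quinn and Sorensen (2022-07-14).
Among Quinn and Sorensen, by ranking points (higher first): Quinn (8638 pts) before Sorensen (7018 pts).
Lindqvist and Achebe both have world ranking 88, so the next rule applies.
Lindqvist and Achebe both have date of most recent title 2022-08-16, so the next rule applies.
Among Lindqvist and Achebe, by ranking points (lower first) (reversed rule for this group): Lindqvist (4555 pts) before Achebe (7283 pts).
So Quinn takes precedence.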